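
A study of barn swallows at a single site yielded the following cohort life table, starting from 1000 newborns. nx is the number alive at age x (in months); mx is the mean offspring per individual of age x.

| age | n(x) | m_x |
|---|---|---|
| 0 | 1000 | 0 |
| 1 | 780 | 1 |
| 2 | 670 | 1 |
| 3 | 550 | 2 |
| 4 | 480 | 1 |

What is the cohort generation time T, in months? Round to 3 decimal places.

2.422

lx = nx/n0 = nx/1000: 1, 0.78, 0.67, 0.55, 0.48
lx·mx: 0, 0.78, 0.67, 1.1, 0.48 → R0 = 3.03
x·lx·mx: 0, 0.78, 1.34, 3.3, 1.92 → Σ = 7.34
T = 7.34 / 3.03 = 2.422442… → 2.422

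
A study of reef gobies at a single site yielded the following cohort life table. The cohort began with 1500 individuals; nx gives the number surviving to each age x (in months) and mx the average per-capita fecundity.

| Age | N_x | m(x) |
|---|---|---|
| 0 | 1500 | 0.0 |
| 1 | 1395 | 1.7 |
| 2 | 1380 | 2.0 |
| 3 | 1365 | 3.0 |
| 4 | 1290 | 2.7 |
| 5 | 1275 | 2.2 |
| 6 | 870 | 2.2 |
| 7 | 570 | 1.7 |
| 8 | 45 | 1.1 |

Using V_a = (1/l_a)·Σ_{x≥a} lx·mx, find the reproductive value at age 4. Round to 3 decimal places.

lx = nx/n0 = nx/1500: 1, 0.93, 0.92, 0.91, 0.86, 0.85, 0.58, 0.38, 0.03
lx·mx for x ≥ 4: 2.322, 1.87, 1.276, 0.646, 0.033 → sum = 6.147
V_4 = 6.147 / l_4 = 6.147 / 0.86 = 7.147674… → 7.148

7.148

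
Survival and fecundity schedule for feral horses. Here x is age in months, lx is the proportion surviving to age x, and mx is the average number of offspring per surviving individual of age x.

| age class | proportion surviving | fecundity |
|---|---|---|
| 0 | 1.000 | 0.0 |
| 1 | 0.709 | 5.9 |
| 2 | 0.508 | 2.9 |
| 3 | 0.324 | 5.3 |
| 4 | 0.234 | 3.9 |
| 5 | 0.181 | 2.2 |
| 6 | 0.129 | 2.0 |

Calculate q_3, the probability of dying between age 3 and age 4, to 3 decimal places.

0.278

q_3 = (l_3 − l_4) / l_3 = (0.324 − 0.234) / 0.324
     = 0.09 / 0.324 = 0.277778… → 0.278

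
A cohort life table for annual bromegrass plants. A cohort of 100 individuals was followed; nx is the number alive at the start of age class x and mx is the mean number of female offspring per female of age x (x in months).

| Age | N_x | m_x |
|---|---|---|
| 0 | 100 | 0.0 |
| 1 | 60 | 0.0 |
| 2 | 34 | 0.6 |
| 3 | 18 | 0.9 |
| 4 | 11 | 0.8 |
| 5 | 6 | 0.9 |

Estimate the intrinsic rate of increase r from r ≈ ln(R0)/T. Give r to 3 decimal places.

lx = nx/n0 = nx/100: 1, 0.6, 0.34, 0.18, 0.11, 0.06
R0 = Σ lx·mx = 0 + 0 + 0.204 + 0.162 + 0.088 + 0.054 = 0.508
Σ x·lx·mx = 1.516; T = 1.516/0.508 = 2.98425…
r ≈ ln(R0)/T = ln(0.508)/2.98425… = -0.22695… → -0.227

-0.227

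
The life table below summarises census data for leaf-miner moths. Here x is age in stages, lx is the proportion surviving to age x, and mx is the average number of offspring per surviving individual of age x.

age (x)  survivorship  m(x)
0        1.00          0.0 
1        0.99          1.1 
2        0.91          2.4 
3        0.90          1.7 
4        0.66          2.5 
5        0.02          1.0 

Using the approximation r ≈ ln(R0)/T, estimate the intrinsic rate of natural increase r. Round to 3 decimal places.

0.722

R0 = Σ lx·mx = 0 + 1.089 + 2.184 + 1.53 + 1.65 + 0.02 = 6.473
Σ x·lx·mx = 16.747; T = 16.747/6.473 = 2.58721…
r ≈ ln(R0)/T = ln(6.473)/2.58721… = 0.72187… → 0.722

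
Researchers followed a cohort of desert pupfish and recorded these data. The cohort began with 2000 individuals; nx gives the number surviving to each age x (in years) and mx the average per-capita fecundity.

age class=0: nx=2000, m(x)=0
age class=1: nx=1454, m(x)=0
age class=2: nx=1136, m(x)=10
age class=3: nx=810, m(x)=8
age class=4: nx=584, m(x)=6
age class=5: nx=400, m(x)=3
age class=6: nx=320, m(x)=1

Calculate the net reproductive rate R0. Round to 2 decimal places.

lx = nx/n0 = nx/2000: 1, 0.727, 0.568, 0.405, 0.292, 0.2, 0.16
lx·mx by age: 0, 0, 5.68, 3.24, 1.752, 0.6, 0.16
R0 = Σ lx·mx = 11.432 → 11.43

11.43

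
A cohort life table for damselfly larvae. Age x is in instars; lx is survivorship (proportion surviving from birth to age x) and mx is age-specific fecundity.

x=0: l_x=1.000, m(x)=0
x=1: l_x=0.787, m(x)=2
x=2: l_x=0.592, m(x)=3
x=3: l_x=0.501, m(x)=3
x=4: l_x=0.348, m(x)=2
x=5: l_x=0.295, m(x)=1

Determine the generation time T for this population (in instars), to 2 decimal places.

2.38

lx·mx: 0, 1.574, 1.776, 1.503, 0.696, 0.295 → R0 = 5.844
x·lx·mx: 0, 1.574, 3.552, 4.509, 2.784, 1.475 → Σ = 13.894
T = 13.894 / 5.844 = 2.377481… → 2.38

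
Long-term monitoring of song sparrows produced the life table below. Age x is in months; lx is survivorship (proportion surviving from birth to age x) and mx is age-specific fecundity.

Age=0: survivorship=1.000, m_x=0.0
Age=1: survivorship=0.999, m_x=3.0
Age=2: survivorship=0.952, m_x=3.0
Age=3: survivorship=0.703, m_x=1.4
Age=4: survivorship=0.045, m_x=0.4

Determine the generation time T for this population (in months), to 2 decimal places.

1.71

lx·mx: 0, 2.997, 2.856, 0.9842, 0.018 → R0 = 6.8552
x·lx·mx: 0, 2.997, 5.712, 2.9526, 0.072 → Σ = 11.7336
T = 11.7336 / 6.8552 = 1.711635… → 1.71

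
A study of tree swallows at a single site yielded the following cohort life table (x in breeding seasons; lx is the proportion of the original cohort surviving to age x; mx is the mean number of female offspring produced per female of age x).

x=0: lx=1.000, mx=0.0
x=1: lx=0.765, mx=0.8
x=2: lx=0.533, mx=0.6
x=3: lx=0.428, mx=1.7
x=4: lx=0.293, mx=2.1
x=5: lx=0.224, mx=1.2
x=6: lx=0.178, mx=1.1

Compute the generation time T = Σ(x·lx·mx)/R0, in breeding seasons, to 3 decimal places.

lx·mx: 0, 0.612, 0.3198, 0.7276, 0.6153, 0.2688, 0.1958 → R0 = 2.7393
x·lx·mx: 0, 0.612, 0.6396, 2.1828, 2.4612, 1.344, 1.1748 → Σ = 8.4144
T = 8.4144 / 2.7393 = 3.071734… → 3.072

3.072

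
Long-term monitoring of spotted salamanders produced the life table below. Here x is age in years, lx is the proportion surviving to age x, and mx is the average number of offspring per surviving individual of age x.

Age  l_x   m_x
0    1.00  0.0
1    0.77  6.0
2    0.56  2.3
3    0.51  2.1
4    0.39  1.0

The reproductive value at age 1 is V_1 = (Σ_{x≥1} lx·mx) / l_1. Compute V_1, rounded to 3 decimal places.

lx·mx for x ≥ 1: 4.62, 1.288, 1.071, 0.39 → sum = 7.369
V_1 = 7.369 / l_1 = 7.369 / 0.77 = 9.57013… → 9.570

9.570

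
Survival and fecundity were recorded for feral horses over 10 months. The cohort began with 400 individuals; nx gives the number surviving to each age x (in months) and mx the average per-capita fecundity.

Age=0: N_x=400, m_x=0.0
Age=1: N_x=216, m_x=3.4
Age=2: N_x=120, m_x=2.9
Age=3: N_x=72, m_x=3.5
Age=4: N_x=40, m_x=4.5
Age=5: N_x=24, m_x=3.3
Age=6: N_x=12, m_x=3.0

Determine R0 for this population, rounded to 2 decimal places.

lx = nx/n0 = nx/400: 1, 0.54, 0.3, 0.18, 0.1, 0.06, 0.03
lx·mx by age: 0, 1.836, 0.87, 0.63, 0.45, 0.198, 0.09
R0 = Σ lx·mx = 4.074 → 4.07

4.07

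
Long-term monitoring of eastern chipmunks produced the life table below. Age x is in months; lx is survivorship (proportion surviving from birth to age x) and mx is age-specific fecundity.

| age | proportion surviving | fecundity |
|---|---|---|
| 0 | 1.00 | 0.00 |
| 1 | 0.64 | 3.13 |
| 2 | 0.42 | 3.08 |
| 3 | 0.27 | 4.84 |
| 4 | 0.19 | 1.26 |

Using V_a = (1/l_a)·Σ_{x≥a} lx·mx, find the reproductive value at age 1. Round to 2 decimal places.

lx·mx for x ≥ 1: 2.0032, 1.2936, 1.3068, 0.2394 → sum = 4.843
V_1 = 4.843 / l_1 = 4.843 / 0.64 = 7.567188… → 7.57

7.57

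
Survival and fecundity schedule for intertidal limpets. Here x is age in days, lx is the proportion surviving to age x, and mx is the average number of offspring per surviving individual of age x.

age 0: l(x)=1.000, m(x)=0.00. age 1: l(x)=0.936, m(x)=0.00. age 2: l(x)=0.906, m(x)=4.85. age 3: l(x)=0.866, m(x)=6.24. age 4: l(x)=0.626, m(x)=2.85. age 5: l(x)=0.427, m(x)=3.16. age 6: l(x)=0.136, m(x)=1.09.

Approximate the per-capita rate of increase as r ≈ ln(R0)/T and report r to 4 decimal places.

R0 = Σ lx·mx = 0 + 0 + 4.3941 + 5.40384 + 1.7841 + 1.34932 + 0.14824 = 13.0796
Σ x·lx·mx = 39.77216; T = 39.77216/13.0796 = 3.04078…
r ≈ ln(R0)/T = ln(13.0796)/3.04078… = 0.845525… → 0.8455

0.8455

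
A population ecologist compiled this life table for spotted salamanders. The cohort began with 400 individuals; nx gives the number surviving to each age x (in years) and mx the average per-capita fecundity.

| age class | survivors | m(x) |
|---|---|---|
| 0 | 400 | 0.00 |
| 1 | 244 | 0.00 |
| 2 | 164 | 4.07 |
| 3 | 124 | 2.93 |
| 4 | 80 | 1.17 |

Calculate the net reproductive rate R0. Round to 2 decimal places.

2.81

lx = nx/n0 = nx/400: 1, 0.61, 0.41, 0.31, 0.2
lx·mx by age: 0, 0, 1.6687, 0.9083, 0.234
R0 = Σ lx·mx = 2.811 → 2.81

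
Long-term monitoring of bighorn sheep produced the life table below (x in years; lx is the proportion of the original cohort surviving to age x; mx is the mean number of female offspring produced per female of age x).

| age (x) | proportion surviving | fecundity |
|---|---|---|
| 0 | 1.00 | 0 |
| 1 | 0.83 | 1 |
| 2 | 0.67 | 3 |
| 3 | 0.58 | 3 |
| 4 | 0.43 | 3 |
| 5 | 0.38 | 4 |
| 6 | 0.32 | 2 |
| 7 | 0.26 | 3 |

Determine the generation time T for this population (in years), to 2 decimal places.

3.65

lx·mx: 0, 0.83, 2.01, 1.74, 1.29, 1.52, 0.64, 0.78 → R0 = 8.81
x·lx·mx: 0, 0.83, 4.02, 5.22, 5.16, 7.6, 3.84, 5.46 → Σ = 32.13
T = 32.13 / 8.81 = 3.646992… → 3.65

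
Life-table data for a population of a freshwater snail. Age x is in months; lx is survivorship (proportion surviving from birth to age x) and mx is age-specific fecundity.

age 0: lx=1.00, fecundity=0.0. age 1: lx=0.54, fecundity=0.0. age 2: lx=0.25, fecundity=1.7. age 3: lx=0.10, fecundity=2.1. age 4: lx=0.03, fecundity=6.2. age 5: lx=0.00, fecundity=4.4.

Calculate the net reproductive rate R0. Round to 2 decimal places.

lx·mx by age: 0, 0, 0.425, 0.21, 0.186, 0
R0 = Σ lx·mx = 0.821 → 0.82

0.82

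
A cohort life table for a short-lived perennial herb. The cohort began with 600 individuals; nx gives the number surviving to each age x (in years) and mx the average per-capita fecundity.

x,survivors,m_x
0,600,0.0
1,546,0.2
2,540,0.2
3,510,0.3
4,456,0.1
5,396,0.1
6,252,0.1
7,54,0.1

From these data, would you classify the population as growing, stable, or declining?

lx = nx/n0 = nx/600: 1, 0.91, 0.9, 0.85, 0.76, 0.66, 0.42, 0.09
R0 = Σ lx·mx = 0 + 0.182 + 0.18 + 0.255 + 0.076 + 0.066 + 0.042 + 0.009 = 0.81
R0 < 1, so the population is declining.

declining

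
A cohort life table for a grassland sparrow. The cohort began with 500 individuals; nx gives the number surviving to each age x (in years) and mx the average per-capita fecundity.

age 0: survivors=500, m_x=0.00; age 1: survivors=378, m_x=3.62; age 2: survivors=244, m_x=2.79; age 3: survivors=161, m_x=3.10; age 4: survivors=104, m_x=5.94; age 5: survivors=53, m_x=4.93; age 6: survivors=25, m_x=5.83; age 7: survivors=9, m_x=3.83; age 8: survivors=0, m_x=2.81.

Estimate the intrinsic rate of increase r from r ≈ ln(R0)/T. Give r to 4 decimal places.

0.7816

lx = nx/n0 = nx/500: 1, 0.756, 0.488, 0.322, 0.208, 0.106, 0.05, 0.018, 0
R0 = Σ lx·mx = 0 + 2.73672 + 1.36152 + 0.9982 + 1.23552 + 0.52258 + 0.2915 + 0.06894 + 0 = 7.21498
Σ x·lx·mx = 18.24092; T = 18.24092/7.21498 = 2.5282…
r ≈ ln(R0)/T = ln(7.21498)/2.5282… = 0.781646… → 0.7816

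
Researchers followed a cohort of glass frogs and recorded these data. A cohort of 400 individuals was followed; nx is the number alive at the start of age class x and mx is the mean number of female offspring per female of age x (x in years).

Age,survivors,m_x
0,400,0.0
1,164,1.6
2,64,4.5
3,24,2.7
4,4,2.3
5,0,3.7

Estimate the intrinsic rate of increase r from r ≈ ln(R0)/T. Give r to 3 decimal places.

0.260

lx = nx/n0 = nx/400: 1, 0.41, 0.16, 0.06, 0.01, 0
R0 = Σ lx·mx = 0 + 0.656 + 0.72 + 0.162 + 0.023 + 0 = 1.561
Σ x·lx·mx = 2.674; T = 2.674/1.561 = 1.713…
r ≈ ln(R0)/T = ln(1.561)/1.713… = 0.25997… → 0.260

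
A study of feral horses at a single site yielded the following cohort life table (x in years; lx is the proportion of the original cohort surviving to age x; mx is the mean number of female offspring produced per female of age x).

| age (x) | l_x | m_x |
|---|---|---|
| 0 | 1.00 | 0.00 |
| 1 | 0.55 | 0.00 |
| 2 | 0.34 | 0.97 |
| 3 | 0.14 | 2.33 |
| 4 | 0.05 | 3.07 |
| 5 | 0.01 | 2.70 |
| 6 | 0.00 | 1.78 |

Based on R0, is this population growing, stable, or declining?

R0 = Σ lx·mx = 0 + 0 + 0.3298 + 0.3262 + 0.1535 + 0.027 + 0 = 0.8365
R0 < 1, so the population is declining.

declining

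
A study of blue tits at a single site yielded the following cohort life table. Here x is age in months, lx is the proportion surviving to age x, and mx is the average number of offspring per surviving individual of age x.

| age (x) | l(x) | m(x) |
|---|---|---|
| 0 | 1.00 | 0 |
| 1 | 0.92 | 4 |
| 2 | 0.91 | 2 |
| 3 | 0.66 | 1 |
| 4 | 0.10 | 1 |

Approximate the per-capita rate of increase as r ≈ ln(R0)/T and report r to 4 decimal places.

R0 = Σ lx·mx = 0 + 3.68 + 1.82 + 0.66 + 0.1 = 6.26
Σ x·lx·mx = 9.7; T = 9.7/6.26 = 1.54952…
r ≈ ln(R0)/T = ln(6.26)/1.54952… = 1.183708… → 1.1837

1.1837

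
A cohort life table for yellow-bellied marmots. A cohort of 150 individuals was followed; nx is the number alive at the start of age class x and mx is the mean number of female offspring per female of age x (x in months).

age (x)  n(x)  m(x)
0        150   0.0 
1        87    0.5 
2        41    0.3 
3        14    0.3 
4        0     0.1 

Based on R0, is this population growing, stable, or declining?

lx = nx/n0 = nx/150: 1, 0.58, 0.27333…, 0.09333…, 0
R0 = Σ lx·mx = 0 + 0.29 + 0.082… + 0.028… + 0 = 0.4…
R0 < 1, so the population is declining.

declining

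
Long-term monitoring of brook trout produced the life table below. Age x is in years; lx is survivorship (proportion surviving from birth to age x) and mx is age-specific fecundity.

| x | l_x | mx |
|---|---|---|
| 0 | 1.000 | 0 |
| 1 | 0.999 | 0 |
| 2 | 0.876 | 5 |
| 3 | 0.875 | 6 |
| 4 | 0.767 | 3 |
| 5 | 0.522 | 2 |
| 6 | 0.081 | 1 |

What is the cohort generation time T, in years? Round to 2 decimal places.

lx·mx: 0, 0, 4.38, 5.25, 2.301, 1.044, 0.081 → R0 = 13.056
x·lx·mx: 0, 0, 8.76, 15.75, 9.204, 5.22, 0.486 → Σ = 39.42
T = 39.42 / 13.056 = 3.019301… → 3.02

3.02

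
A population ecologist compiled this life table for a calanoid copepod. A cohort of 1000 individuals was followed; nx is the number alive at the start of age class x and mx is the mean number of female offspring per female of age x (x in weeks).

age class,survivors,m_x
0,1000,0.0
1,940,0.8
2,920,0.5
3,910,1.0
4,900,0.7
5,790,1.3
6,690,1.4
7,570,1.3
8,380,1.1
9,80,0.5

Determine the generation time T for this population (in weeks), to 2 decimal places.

lx = nx/n0 = nx/1000: 1, 0.94, 0.92, 0.91, 0.9, 0.79, 0.69, 0.57, 0.38, 0.08
lx·mx: 0, 0.752, 0.46, 0.91, 0.63, 1.027, 0.966, 0.741, 0.418, 0.04 → R0 = 5.944
x·lx·mx: 0, 0.752, 0.92, 2.73, 2.52, 5.135, 5.796, 5.187, 3.344, 0.36 → Σ = 26.744
T = 26.744 / 5.944 = 4.499327… → 4.50

4.50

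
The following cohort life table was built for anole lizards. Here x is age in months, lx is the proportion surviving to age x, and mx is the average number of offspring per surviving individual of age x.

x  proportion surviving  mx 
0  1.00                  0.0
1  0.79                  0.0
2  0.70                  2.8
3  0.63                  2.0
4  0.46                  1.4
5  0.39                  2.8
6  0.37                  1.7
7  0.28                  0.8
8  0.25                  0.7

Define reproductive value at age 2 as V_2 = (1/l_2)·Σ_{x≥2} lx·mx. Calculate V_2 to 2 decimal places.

lx·mx for x ≥ 2: 1.96, 1.26, 0.644, 1.092, 0.629, 0.224, 0.175 → sum = 5.984
V_2 = 5.984 / l_2 = 5.984 / 0.7 = 8.548571… → 8.55

8.55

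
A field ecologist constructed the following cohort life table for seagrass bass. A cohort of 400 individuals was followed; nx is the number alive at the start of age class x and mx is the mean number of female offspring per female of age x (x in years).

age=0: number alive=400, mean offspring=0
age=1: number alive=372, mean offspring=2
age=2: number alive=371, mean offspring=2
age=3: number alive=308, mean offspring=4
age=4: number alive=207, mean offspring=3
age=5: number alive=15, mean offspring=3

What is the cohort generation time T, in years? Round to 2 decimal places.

lx = nx/n0 = nx/400: 1, 0.93, 0.9275, 0.77, 0.5175, 0.0375
lx·mx: 0, 1.86, 1.855, 3.08, 1.5525, 0.1125 → R0 = 8.46
x·lx·mx: 0, 1.86, 3.71, 9.24, 6.21, 0.5625 → Σ = 21.5825
T = 21.5825 / 8.46 = 2.551123… → 2.55

2.55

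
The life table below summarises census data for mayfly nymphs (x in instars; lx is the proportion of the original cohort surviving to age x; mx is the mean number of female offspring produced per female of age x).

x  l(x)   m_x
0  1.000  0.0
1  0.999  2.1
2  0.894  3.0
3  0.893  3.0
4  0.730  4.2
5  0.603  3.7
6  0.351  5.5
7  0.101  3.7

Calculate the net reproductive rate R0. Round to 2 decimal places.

15.06

lx·mx by age: 0, 2.0979, 2.682, 2.679, 3.066, 2.2311, 1.9305, 0.3737
R0 = Σ lx·mx = 15.0602 → 15.06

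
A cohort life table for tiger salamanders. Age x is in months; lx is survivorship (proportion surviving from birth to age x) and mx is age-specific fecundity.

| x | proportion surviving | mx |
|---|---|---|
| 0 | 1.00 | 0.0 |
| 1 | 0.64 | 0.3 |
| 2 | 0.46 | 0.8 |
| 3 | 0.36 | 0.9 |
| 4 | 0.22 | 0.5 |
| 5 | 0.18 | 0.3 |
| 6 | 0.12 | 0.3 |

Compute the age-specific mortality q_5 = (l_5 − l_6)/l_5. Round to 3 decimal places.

q_5 = (l_5 − l_6) / l_5 = (0.18 − 0.12) / 0.18
     = 0.06 / 0.18 = 0.333333… → 0.333

0.333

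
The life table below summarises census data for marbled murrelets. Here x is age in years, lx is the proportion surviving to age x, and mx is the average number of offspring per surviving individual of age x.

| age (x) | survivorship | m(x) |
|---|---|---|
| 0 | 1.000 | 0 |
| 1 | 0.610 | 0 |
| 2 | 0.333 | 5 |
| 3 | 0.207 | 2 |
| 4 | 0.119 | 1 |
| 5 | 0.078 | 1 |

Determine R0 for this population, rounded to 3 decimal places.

2.276

lx·mx by age: 0, 0, 1.665, 0.414, 0.119, 0.078
R0 = Σ lx·mx = 2.276 → 2.276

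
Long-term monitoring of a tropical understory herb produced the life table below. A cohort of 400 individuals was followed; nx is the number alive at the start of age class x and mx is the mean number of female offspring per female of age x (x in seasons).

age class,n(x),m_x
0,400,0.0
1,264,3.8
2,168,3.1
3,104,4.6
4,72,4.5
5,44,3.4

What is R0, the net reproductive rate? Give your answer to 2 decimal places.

lx = nx/n0 = nx/400: 1, 0.66, 0.42, 0.26, 0.18, 0.11
lx·mx by age: 0, 2.508, 1.302, 1.196, 0.81, 0.374
R0 = Σ lx·mx = 6.19 → 6.19

6.19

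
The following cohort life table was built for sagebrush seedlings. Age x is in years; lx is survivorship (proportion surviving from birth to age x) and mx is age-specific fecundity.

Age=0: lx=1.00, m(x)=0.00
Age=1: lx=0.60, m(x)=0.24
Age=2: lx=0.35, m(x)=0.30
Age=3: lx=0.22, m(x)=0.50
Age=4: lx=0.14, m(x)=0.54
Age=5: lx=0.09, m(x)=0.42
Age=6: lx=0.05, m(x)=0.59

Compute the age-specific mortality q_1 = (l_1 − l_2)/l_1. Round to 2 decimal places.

q_1 = (l_1 − l_2) / l_1 = (0.6 − 0.35) / 0.6
     = 0.25 / 0.6 = 0.416667… → 0.42

0.42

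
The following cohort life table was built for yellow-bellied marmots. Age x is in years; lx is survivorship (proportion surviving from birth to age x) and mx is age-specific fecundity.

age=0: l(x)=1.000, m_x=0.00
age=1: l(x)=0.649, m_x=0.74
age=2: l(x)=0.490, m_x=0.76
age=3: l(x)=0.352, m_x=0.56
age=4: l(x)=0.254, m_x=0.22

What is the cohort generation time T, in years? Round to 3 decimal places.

1.845

lx·mx: 0, 0.48026, 0.3724, 0.19712, 0.05588 → R0 = 1.10566
x·lx·mx: 0, 0.48026, 0.7448, 0.59136, 0.22352 → Σ = 2.03994
T = 2.03994 / 1.10566 = 1.844998… → 1.845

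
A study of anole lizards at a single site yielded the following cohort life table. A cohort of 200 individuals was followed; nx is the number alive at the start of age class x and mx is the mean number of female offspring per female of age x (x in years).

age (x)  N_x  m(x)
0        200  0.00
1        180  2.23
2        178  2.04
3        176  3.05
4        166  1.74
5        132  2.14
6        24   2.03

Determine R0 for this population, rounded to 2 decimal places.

lx = nx/n0 = nx/200: 1, 0.9, 0.89, 0.88, 0.83, 0.66, 0.12
lx·mx by age: 0, 2.007, 1.8156, 2.684, 1.4442, 1.4124, 0.2436
R0 = Σ lx·mx = 9.6068 → 9.61

9.61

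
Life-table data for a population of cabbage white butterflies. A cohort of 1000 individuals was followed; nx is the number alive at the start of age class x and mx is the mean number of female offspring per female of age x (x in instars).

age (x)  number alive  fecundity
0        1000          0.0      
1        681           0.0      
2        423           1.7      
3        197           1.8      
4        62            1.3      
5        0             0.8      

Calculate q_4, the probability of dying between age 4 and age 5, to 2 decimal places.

lx = nx/n0 = nx/1000: 1, 0.681, 0.423, 0.197, 0.062, 0
q_4 = (l_4 − l_5) / l_4 = (0.062 − 0) / 0.062
     = 0.062 / 0.062 = 1 → 1.00

1.00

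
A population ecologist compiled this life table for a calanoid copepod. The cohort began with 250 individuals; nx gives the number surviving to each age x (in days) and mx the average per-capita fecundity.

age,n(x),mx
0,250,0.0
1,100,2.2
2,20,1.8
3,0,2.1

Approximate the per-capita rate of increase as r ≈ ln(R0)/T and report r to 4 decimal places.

0.0208

lx = nx/n0 = nx/250: 1, 0.4, 0.08, 0
R0 = Σ lx·mx = 0 + 0.88 + 0.144 + 0 = 1.024
Σ x·lx·mx = 1.168; T = 1.168/1.024 = 1.14063…
r ≈ ln(R0)/T = ln(1.024)/1.14063… = 0.020793… → 0.0208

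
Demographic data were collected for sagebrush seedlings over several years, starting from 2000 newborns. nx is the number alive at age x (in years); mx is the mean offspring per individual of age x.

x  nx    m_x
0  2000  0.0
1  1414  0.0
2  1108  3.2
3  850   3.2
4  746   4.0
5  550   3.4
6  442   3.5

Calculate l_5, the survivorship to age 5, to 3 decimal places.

l_5 = n_5/n_0 = 550/2000 = 0.275 → 0.275

0.275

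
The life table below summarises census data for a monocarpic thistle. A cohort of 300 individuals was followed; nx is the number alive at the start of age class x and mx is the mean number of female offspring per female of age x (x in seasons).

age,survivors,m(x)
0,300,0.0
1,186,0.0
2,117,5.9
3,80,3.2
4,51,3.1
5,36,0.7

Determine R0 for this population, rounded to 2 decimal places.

lx = nx/n0 = nx/300: 1, 0.62, 0.39, 0.26667…, 0.17, 0.12
lx·mx by age: 0, 0, 2.301, 0.853333…, 0.527, 0.084
R0 = Σ lx·mx = 3.765333… → 3.77

3.77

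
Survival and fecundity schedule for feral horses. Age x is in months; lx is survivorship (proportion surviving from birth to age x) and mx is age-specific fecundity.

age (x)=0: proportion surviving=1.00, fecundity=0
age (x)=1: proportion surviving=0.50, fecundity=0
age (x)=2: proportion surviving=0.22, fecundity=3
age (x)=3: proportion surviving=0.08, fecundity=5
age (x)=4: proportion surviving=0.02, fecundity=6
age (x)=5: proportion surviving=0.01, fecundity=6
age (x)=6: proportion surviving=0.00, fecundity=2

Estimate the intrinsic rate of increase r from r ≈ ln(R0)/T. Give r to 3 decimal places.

R0 = Σ lx·mx = 0 + 0 + 0.66 + 0.4 + 0.12 + 0.06 + 0 = 1.24
Σ x·lx·mx = 3.3; T = 3.3/1.24 = 2.66129…
r ≈ ln(R0)/T = ln(1.24)/2.66129… = 0.08083… → 0.081

0.081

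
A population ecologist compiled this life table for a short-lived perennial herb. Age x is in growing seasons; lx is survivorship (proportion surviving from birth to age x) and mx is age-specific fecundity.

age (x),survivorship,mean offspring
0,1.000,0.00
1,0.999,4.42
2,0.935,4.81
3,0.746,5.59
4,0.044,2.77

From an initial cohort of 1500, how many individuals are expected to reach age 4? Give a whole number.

Expected survivors = N0 · l_4 = 1500 × 0.044 = 66 → 66

66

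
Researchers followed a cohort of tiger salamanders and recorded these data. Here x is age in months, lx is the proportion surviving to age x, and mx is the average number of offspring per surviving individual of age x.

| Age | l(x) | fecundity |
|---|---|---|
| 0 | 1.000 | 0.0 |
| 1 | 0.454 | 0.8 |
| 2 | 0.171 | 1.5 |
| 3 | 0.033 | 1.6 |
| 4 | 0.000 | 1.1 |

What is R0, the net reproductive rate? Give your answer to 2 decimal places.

lx·mx by age: 0, 0.3632, 0.2565, 0.0528, 0
R0 = Σ lx·mx = 0.6725 → 0.67

0.67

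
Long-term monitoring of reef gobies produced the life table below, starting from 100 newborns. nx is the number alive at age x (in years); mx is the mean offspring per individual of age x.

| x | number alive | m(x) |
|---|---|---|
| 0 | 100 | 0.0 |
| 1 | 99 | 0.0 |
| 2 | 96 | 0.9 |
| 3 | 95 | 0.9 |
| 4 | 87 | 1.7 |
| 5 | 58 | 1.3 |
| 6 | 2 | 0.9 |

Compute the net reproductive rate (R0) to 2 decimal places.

3.97

lx = nx/n0 = nx/100: 1, 0.99, 0.96, 0.95, 0.87, 0.58, 0.02
lx·mx by age: 0, 0, 0.864, 0.855, 1.479, 0.754, 0.018
R0 = Σ lx·mx = 3.97 → 3.97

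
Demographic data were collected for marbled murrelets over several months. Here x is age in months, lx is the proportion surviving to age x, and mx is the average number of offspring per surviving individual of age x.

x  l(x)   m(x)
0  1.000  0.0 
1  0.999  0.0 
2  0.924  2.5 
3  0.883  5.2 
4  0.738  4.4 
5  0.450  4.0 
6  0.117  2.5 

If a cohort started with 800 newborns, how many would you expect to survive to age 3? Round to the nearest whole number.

706

Expected survivors = N0 · l_3 = 800 × 0.883 = 706.4 → 706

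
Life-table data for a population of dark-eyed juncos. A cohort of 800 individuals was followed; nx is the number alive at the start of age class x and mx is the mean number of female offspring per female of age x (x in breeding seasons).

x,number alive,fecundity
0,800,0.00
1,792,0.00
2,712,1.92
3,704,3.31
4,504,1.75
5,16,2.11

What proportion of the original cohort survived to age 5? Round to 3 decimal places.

l_5 = n_5/n_0 = 16/800 = 0.02 → 0.020

0.020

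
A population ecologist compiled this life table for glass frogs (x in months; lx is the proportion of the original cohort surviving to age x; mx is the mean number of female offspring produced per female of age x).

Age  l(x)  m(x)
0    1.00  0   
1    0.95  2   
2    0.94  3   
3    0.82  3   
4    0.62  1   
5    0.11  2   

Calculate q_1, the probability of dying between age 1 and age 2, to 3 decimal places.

q_1 = (l_1 − l_2) / l_1 = (0.95 − 0.94) / 0.95
     = 0.01 / 0.95 = 0.010526… → 0.011

0.011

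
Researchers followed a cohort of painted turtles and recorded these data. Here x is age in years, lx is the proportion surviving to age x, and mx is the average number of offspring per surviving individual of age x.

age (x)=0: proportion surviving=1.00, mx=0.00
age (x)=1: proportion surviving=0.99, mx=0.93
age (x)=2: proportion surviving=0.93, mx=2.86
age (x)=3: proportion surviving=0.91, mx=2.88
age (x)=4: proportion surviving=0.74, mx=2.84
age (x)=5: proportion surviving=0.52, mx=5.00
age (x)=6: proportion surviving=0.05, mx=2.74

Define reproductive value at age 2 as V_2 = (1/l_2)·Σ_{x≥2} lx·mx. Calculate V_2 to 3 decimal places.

lx·mx for x ≥ 2: 2.6598, 2.6208, 2.1016, 2.6, 0.137 → sum = 10.1192
V_2 = 10.1192 / l_2 = 10.1192 / 0.93 = 10.88086… → 10.881

10.881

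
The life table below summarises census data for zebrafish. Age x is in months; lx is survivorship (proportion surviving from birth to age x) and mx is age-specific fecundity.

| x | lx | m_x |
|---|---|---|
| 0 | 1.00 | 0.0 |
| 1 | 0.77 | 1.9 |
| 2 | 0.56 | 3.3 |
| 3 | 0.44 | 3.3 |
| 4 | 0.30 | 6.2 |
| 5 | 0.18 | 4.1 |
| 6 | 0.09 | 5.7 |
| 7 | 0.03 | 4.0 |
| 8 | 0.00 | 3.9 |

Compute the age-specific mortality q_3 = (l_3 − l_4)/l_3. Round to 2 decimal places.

q_3 = (l_3 − l_4) / l_3 = (0.44 − 0.3) / 0.44
     = 0.14 / 0.44 = 0.318182… → 0.32

0.32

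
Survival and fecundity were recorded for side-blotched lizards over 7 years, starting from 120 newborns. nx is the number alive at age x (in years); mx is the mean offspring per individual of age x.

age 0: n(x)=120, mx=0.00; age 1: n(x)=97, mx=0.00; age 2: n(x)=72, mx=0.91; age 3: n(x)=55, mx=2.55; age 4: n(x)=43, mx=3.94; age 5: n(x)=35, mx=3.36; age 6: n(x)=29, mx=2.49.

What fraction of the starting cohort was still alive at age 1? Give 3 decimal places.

l_1 = n_1/n_0 = 97/120 = 0.808333… → 0.808

0.808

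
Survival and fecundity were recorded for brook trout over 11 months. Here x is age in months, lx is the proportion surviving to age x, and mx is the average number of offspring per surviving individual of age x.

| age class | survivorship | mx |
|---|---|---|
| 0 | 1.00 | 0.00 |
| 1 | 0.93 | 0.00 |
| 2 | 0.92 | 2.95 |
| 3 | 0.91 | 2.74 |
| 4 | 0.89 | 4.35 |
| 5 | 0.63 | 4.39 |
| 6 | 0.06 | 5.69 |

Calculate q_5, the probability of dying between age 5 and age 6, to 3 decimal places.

0.905

q_5 = (l_5 − l_6) / l_5 = (0.63 − 0.06) / 0.63
     = 0.57 / 0.63 = 0.904762… → 0.905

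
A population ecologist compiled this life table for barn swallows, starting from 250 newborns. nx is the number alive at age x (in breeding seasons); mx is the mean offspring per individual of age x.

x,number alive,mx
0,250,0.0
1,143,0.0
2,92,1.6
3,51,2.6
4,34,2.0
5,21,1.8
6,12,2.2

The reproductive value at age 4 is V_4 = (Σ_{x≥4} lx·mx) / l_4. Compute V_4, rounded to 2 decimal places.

lx = nx/n0 = nx/250: 1, 0.572, 0.368, 0.204, 0.136, 0.084, 0.048
lx·mx for x ≥ 4: 0.272, 0.1512, 0.1056 → sum = 0.5288
V_4 = 0.5288 / l_4 = 0.5288 / 0.136 = 3.888235… → 3.89

3.89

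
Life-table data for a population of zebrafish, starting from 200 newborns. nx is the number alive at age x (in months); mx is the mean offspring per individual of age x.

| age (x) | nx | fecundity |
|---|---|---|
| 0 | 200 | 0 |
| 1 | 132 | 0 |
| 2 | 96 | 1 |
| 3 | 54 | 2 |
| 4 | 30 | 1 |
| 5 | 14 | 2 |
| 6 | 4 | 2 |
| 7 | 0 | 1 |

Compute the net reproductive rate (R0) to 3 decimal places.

lx = nx/n0 = nx/200: 1, 0.66, 0.48, 0.27, 0.15, 0.07, 0.02, 0
lx·mx by age: 0, 0, 0.48, 0.54, 0.15, 0.14, 0.04, 0
R0 = Σ lx·mx = 1.35 → 1.350

1.350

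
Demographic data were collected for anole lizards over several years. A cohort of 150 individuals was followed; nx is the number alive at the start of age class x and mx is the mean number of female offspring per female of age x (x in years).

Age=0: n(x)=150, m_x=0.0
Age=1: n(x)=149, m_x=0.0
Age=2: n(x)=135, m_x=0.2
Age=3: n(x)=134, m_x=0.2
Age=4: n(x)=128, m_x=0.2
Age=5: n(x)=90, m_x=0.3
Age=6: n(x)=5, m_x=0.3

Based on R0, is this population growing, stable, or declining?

lx = nx/n0 = nx/150: 1, 0.99333…, 0.9, 0.89333…, 0.85333…, 0.6, 0.03333…
R0 = Σ lx·mx = 0 + 0 + 0.18 + 0.178667… + 0.170667… + 0.18 + 0.01… = 0.719333…
R0 < 1, so the population is declining.

declining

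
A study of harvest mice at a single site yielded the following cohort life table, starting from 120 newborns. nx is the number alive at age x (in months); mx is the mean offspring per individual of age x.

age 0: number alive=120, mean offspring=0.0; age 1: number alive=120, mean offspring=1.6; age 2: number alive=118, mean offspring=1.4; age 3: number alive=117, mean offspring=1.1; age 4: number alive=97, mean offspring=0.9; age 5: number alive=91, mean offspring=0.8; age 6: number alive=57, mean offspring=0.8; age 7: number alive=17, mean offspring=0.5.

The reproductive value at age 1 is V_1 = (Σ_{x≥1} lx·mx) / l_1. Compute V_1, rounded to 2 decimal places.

lx = nx/n0 = nx/120: 1, 1, 0.98333…, 0.975, 0.80833…, 0.75833…, 0.475, 0.14167…
lx·mx for x ≥ 1: 1.6, 1.376667…, 1.0725, 0.7275…, 0.606667…, 0.38, 0.070833… → sum = 5.834167…
V_1 = 5.834167… / l_1 = 5.834167… / 1 = 5.834167… → 5.83

5.83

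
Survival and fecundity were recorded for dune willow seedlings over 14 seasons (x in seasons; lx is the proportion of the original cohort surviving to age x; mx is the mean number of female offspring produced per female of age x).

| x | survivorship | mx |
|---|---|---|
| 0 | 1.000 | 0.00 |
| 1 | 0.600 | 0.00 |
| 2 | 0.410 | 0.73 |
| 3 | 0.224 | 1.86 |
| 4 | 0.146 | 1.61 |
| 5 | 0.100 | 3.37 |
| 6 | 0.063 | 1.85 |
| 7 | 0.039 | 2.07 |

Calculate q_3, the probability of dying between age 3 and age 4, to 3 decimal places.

q_3 = (l_3 − l_4) / l_3 = (0.224 − 0.146) / 0.224
     = 0.078 / 0.224 = 0.348214… → 0.348

0.348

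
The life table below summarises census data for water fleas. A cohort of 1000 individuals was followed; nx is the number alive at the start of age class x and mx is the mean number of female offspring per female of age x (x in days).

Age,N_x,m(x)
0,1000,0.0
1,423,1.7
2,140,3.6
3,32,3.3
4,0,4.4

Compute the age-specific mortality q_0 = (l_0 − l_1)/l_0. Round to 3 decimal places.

lx = nx/n0 = nx/1000: 1, 0.423, 0.14, 0.032, 0
q_0 = (l_0 − l_1) / l_0 = (1 − 0.423) / 1
     = 0.577 / 1 = 0.577 → 0.577

0.577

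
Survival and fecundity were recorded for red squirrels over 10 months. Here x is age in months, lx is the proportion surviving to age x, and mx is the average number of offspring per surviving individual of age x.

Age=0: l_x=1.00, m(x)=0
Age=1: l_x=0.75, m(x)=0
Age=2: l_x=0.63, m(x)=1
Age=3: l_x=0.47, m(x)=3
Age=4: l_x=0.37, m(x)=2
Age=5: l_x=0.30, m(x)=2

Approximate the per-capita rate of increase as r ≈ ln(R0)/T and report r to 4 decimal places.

R0 = Σ lx·mx = 0 + 0 + 0.63 + 1.41 + 0.74 + 0.6 = 3.38
Σ x·lx·mx = 11.45; T = 11.45/3.38 = 3.38757…
r ≈ ln(R0)/T = ln(3.38)/3.38757… = 0.359513… → 0.3595

0.3595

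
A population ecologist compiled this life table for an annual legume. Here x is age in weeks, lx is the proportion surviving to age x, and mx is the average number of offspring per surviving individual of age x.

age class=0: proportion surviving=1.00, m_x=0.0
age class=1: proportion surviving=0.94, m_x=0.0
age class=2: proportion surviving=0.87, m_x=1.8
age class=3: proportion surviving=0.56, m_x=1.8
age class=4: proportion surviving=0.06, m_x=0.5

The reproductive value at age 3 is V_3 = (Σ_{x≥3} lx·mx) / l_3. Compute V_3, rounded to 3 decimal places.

1.854

lx·mx for x ≥ 3: 1.008, 0.03 → sum = 1.038
V_3 = 1.038 / l_3 = 1.038 / 0.56 = 1.853571… → 1.854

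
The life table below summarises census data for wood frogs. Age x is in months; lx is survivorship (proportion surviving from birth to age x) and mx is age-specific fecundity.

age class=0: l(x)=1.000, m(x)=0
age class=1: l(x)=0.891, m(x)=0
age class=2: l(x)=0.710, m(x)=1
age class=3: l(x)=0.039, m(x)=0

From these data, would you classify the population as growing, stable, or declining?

declining

R0 = Σ lx·mx = 0 + 0 + 0.71 + 0 = 0.71
R0 < 1, so the population is declining.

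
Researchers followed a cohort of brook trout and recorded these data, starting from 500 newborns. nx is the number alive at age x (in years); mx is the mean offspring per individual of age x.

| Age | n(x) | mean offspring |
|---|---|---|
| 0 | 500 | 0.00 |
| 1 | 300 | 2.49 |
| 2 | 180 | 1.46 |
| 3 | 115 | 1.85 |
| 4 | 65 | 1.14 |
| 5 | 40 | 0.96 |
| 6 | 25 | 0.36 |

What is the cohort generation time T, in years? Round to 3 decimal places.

1.825

lx = nx/n0 = nx/500: 1, 0.6, 0.36, 0.23, 0.13, 0.08, 0.05
lx·mx: 0, 1.494, 0.5256, 0.4255, 0.1482, 0.0768, 0.018 → R0 = 2.6881
x·lx·mx: 0, 1.494, 1.0512, 1.2765, 0.5928, 0.384, 0.108 → Σ = 4.9065
T = 4.9065 / 2.6881 = 1.825267… → 1.825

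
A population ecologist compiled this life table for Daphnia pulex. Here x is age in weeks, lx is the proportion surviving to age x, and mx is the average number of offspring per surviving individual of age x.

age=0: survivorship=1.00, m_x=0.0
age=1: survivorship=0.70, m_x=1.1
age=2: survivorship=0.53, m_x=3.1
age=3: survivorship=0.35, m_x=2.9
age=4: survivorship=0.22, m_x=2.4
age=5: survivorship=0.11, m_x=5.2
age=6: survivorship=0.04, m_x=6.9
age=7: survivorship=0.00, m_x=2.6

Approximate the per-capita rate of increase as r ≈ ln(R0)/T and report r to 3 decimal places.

0.549

R0 = Σ lx·mx = 0 + 0.77 + 1.643 + 1.015 + 0.528 + 0.572 + 0.276 + 0 = 4.804
Σ x·lx·mx = 13.729; T = 13.729/4.804 = 2.85783…
r ≈ ln(R0)/T = ln(4.804)/2.85783… = 0.54918… → 0.549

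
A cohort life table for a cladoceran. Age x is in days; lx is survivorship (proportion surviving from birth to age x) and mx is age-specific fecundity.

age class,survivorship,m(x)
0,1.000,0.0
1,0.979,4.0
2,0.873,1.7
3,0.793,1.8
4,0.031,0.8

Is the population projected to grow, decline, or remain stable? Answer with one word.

growing

R0 = Σ lx·mx = 0 + 3.916 + 1.4841 + 1.4274 + 0.0248 = 6.8523
R0 > 1, so the population is growing.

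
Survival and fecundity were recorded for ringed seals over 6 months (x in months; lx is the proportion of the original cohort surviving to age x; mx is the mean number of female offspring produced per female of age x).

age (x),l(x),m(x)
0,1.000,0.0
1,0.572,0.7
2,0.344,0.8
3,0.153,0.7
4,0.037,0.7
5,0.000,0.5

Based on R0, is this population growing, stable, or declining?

declining

R0 = Σ lx·mx = 0 + 0.4004 + 0.2752 + 0.1071 + 0.0259 + 0 = 0.8086
R0 < 1, so the population is declining.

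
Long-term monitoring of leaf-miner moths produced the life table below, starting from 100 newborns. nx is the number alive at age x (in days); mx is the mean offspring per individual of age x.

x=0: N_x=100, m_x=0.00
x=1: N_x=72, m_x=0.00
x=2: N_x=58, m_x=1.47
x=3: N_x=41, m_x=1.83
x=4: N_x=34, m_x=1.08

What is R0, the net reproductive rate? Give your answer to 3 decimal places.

1.970

lx = nx/n0 = nx/100: 1, 0.72, 0.58, 0.41, 0.34
lx·mx by age: 0, 0, 0.8526, 0.7503, 0.3672
R0 = Σ lx·mx = 1.9701 → 1.970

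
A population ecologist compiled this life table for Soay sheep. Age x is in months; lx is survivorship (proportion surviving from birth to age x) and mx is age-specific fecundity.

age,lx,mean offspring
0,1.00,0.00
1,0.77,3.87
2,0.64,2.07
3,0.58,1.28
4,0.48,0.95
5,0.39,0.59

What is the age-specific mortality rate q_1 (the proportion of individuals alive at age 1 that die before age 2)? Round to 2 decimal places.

0.17

q_1 = (l_1 − l_2) / l_1 = (0.77 − 0.64) / 0.77
     = 0.13 / 0.77 = 0.168831… → 0.17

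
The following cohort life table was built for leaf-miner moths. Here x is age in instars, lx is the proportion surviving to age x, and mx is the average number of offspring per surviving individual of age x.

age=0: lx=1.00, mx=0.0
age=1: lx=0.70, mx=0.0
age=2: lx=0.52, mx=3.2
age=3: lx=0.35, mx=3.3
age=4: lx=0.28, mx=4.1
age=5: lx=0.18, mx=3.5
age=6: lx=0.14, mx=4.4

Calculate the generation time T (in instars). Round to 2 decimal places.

3.50

lx·mx: 0, 0, 1.664, 1.155, 1.148, 0.63, 0.616 → R0 = 5.213
x·lx·mx: 0, 0, 3.328, 3.465, 4.592, 3.15, 3.696 → Σ = 18.231
T = 18.231 / 5.213 = 3.497218… → 3.50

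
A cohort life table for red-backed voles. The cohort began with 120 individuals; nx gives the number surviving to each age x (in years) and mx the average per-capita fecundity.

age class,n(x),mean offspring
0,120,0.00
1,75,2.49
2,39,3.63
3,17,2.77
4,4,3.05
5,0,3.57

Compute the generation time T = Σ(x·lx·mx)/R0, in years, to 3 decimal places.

1.703

lx = nx/n0 = nx/120: 1, 0.625, 0.325, 0.14167…, 0.03333…, 0
lx·mx: 0, 1.55625, 1.17975, 0.392417…, 0.101667…, 0 → R0 = 3.230083…
x·lx·mx: 0, 1.55625, 2.3595, 1.17725…, 0.406667…, 0 → Σ = 5.499667…
T = 5.499667… / 3.230083… = 1.702639… → 1.703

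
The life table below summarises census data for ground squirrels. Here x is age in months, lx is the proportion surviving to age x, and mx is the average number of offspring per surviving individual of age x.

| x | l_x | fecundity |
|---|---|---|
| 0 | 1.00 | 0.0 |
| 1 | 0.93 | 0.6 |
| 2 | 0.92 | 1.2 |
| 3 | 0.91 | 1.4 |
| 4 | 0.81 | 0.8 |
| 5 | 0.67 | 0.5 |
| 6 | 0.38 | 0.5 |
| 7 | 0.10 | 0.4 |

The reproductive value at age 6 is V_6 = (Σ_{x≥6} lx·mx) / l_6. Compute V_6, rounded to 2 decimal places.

0.61

lx·mx for x ≥ 6: 0.19, 0.04 → sum = 0.23
V_6 = 0.23 / l_6 = 0.23 / 0.38 = 0.605263… → 0.61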